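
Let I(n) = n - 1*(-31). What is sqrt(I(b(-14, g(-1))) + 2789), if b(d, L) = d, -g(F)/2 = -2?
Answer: sqrt(2806) ≈ 52.972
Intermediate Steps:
g(F) = 4 (g(F) = -2*(-2) = 4)
I(n) = 31 + n (I(n) = n + 31 = 31 + n)
sqrt(I(b(-14, g(-1))) + 2789) = sqrt((31 - 14) + 2789) = sqrt(17 + 2789) = sqrt(2806)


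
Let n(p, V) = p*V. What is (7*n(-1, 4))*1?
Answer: -28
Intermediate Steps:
n(p, V) = V*p
(7*n(-1, 4))*1 = (7*(4*(-1)))*1 = (7*(-4))*1 = -28*1 = -28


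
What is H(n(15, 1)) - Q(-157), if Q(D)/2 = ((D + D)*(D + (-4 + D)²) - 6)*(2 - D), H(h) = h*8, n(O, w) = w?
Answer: 2572588844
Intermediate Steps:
H(h) = 8*h
Q(D) = 2*(-6 + 2*D*(D + (-4 + D)²))*(2 - D) (Q(D) = 2*(((D + D)*(D + (-4 + D)²) - 6)*(2 - D)) = 2*(((2*D)*(D + (-4 + D)²) - 6)*(2 - D)) = 2*((2*D*(D + (-4 + D)²) - 6)*(2 - D)) = 2*((-6 + 2*D*(D + (-4 + D)²))*(2 - D)) = 2*(-6 + 2*D*(D + (-4 + D)²))*(2 - D))
H(n(15, 1)) - Q(-157) = 8*1 - (-24 - 120*(-157)² - 4*(-157)⁴ + 36*(-157)³ + 140*(-157)) = 8 - (-24 - 120*24649 - 4*607573201 + 36*(-3869893) - 21980) = 8 - (-24 - 2957880 - 2430292804 - 139316148 - 21980) = 8 - 1*(-2572588836) = 8 + 2572588836 = 2572588844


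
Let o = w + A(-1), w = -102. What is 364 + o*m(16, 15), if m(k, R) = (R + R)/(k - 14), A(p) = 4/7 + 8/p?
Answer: -8942/7 ≈ -1277.4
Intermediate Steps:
A(p) = 4/7 + 8/p (A(p) = 4*(⅐) + 8/p = 4/7 + 8/p)
m(k, R) = 2*R/(-14 + k) (m(k, R) = (2*R)/(-14 + k) = 2*R/(-14 + k))
o = -766/7 (o = -102 + (4/7 + 8/(-1)) = -102 + (4/7 + 8*(-1)) = -102 + (4/7 - 8) = -102 - 52/7 = -766/7 ≈ -109.43)
364 + o*m(16, 15) = 364 - 1532*15/(7*(-14 + 16)) = 364 - 1532*15/(7*2) = 364 - 766/7*15 = 364 - 11490/7 = -8942/7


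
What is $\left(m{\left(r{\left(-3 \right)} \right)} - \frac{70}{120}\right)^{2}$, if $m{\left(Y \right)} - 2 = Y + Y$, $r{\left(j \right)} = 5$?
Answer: $\frac{18769}{144} \approx 130.34$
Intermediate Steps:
$m{\left(Y \right)} = 2 + 2 Y$ ($m{\left(Y \right)} = 2 + \left(Y + Y\right) = 2 + 2 Y$)
$\left(m{\left(r{\left(-3 \right)} \right)} - \frac{70}{120}\right)^{2} = \left(\left(2 + 2 \cdot 5\right) - \frac{70}{120}\right)^{2} = \left(\left(2 + 10\right) - \frac{7}{12}\right)^{2} = \left(12 - \frac{7}{12}\right)^{2} = \left(\frac{137}{12}\right)^{2} = \frac{18769}{144}$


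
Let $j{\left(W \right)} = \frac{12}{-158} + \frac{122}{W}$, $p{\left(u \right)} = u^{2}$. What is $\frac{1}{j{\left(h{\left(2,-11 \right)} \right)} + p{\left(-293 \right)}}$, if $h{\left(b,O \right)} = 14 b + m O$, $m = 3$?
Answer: $\frac{395}{33900687} \approx 1.1652 \cdot 10^{-5}$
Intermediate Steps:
$h{\left(b,O \right)} = 3 O + 14 b$ ($h{\left(b,O \right)} = 14 b + 3 O = 3 O + 14 b$)
$j{\left(W \right)} = - \frac{6}{79} + \frac{122}{W}$ ($j{\left(W \right)} = 12 \left(- \frac{1}{158}\right) + \frac{122}{W} = - \frac{6}{79} + \frac{122}{W}$)
$\frac{1}{j{\left(h{\left(2,-11 \right)} \right)} + p{\left(-293 \right)}} = \frac{1}{\left(- \frac{6}{79} + \frac{122}{3 \left(-11\right) + 14 \cdot 2}\right) + \left(-293\right)^{2}} = \frac{1}{\left(- \frac{6}{79} + \frac{122}{-33 + 28}\right) + 85849} = \frac{1}{\left(- \frac{6}{79} + \frac{122}{-5}\right) + 85849} = \frac{1}{\left(- \frac{6}{79} + 122 \left(- \frac{1}{5}\right)\right) + 85849} = \frac{1}{\left(- \frac{6}{79} - \frac{122}{5}\right) + 85849} = \frac{1}{- \frac{9668}{395} + 85849} = \frac{1}{\frac{33900687}{395}} = \frac{395}{33900687}$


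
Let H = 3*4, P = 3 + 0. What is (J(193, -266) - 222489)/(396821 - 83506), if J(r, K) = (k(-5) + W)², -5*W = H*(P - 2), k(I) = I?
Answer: -5560856/7832875 ≈ -0.70994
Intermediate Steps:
P = 3
H = 12
W = -12/5 (W = -12*(3 - 2)/5 = -12/5 ≈ -2.4000)
J(r, K) = 1369/25 (J(r, K) = (-5 - 12/5)² = (-37/5)² = 1369/25)
(J(193, -266) - 222489)/(396821 - 83506) = (1369/25 - 222489)/(396821 - 83506) = -5560856/25/313315 = -5560856/25*1/313315 = -5560856/7832875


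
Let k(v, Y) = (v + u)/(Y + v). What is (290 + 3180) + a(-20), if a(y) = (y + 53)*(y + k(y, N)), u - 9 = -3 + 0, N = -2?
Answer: 2831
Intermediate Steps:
u = 6 (u = 9 + (-3 + 0) = 9 - 3 = 6)
k(v, Y) = (6 + v)/(Y + v) (k(v, Y) = (v + 6)/(Y + v) = (6 + v)/(Y + v))
a(y) = (53 + y)*(y + (6 + y)/(-2 + y)) (a(y) = (y + 53)*(y + (6 + y)/(-2 + y)) = (53 + y)*(y + (6 + y)/(-2 + y)))
(290 + 3180) + a(-20) = (290 + 3180) + (318 + (-20)³ - 47*(-20) + 52*(-20)²)/(-2 - 20) = 3470 + (318 - 8000 + 940 + 52*400)/(-22) = 3470 - (318 - 8000 + 940 + 20800)/22 = 3470 - 1/22*14058 = 3470 - 639 = 2831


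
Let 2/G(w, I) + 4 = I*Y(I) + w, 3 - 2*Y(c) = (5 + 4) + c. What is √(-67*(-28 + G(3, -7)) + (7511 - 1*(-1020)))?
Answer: √93931/3 ≈ 102.16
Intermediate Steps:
Y(c) = -3 - c/2 (Y(c) = 3/2 - ((5 + 4) + c)/2 = 3/2 - (9 + c)/2 = 3/2 + (-9/2 - c/2) = -3 - c/2)
G(w, I) = 2/(-4 + w + I*(-3 - I/2)) (G(w, I) = 2/(-4 + (I*(-3 - I/2) + w)) = 2/(-4 + (w + I*(-3 - I/2))) = 2/(-4 + w + I*(-3 - I/2)))
√(-67*(-28 + G(3, -7)) + (7511 - 1*(-1020))) = √(-67*(-28 - 4/(8 - 2*3 - 7*(6 - 7))) + (7511 - 1*(-1020))) = √(-67*(-28 - 4/(8 - 6 - 7*(-1))) + (7511 + 1020)) = √(-67*(-28 - 4/(8 - 6 + 7)) + 8531) = √(-67*(-28 - 4/9) + 8531) = √(-67*(-256/9) + 8531) = √(17152/9 + 8531) = √(93931/9) = √93931/3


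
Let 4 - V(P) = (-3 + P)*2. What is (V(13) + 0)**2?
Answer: 256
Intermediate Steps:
V(P) = 10 - 2*P (V(P) = 4 - (-3 + P)*2 = 4 - (-6 + 2*P) = 4 + (6 - 2*P) = 10 - 2*P)
(V(13) + 0)**2 = ((10 - 2*13) + 0)**2 = ((10 - 26) + 0)**2 = (-16 + 0)**2 = (-16)**2 = 256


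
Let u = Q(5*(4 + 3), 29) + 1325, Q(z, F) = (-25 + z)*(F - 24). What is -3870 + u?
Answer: -2495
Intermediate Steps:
Q(z, F) = (-25 + z)*(-24 + F)
u = 1375 (u = (600 - 25*29 - 120*(4 + 3) + 29*(5*(4 + 3))) + 1325 = (600 - 725 - 120*7 + 29*(5*7)) + 1325 = (600 - 725 - 24*35 + 29*35) + 1325 = (600 - 725 - 840 + 1015) + 1325 = 50 + 1325 = 1375)
-3870 + u = -3870 + 1375 = -2495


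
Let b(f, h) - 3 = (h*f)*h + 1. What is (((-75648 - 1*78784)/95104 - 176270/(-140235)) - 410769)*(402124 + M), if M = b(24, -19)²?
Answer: -646590412615576180910/20838921 ≈ -3.1028e+13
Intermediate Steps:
b(f, h) = 4 + f*h² (b(f, h) = 3 + ((h*f)*h + 1) = 3 + ((f*h)*h + 1) = 3 + (f*h² + 1) = 3 + (1 + f*h²) = 4 + f*h²)
M = 75134224 (M = (4 + 24*(-19)²)² = (4 + 24*361)² = (4 + 8664)² = 8668² = 75134224)
(((-75648 - 1*78784)/95104 - 176270/(-140235)) - 410769)*(402124 + M) = (((-75648 - 1*78784)/95104 - 176270/(-140235)) - 410769)*(402124 + 75134224) = (((-75648 - 78784)*(1/95104) - 176270*(-1/140235)) - 410769)*75536348 = ((-154432*1/95104 + 35254/28047) - 410769)*75536348 = ((-2413/1486 + 35254/28047) - 410769)*75536348 = (-15289967/41677842 - 410769)*75536348 = -17119980770465/41677842*75536348 = -646590412615576180910/20838921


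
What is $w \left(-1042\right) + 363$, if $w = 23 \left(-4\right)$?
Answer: $96227$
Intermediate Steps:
$w = -92$
$w \left(-1042\right) + 363 = \left(-92\right) \left(-1042\right) + 363 = 95864 + 363 = 96227$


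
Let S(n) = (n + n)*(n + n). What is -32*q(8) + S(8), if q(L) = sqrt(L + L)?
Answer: 128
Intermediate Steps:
q(L) = sqrt(2)*sqrt(L) (q(L) = sqrt(2*L) = sqrt(2)*sqrt(L))
S(n) = 4*n**2 (S(n) = (2*n)*(2*n) = 4*n**2)
-32*q(8) + S(8) = -32*sqrt(2)*sqrt(8) + 4*8**2 = -32*sqrt(2)*2*sqrt(2) + 4*64 = -32*4 + 256 = -128 + 256 = 128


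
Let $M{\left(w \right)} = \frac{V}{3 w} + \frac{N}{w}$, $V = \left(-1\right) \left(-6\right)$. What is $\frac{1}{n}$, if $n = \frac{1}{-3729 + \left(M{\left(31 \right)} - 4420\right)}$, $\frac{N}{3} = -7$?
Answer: $- \frac{252638}{31} \approx -8149.6$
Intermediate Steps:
$V = 6$
$N = -21$ ($N = 3 \left(-7\right) = -21$)
$M{\left(w \right)} = - \frac{19}{w}$ ($M{\left(w \right)} = \frac{6}{3 w} - \frac{21}{w} = 6 \frac{1}{3 w} - \frac{21}{w} = \frac{2}{w} - \frac{21}{w} = - \frac{19}{w}$)
$n = - \frac{31}{252638}$ ($n = \frac{1}{-3729 - \left(4420 + \frac{19}{31}\right)} = \frac{1}{-3729 - \frac{137039}{31}} = \frac{1}{- \frac{252638}{31}} = - \frac{31}{252638} \approx -0.00012271$)
$\frac{1}{n} = \frac{1}{- \frac{31}{252638}} = - \frac{252638}{31}$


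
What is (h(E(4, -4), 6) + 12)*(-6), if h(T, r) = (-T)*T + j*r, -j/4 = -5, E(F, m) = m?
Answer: -696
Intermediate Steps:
j = 20 (j = -4*(-5) = 20)
h(T, r) = -T² + 20*r (h(T, r) = (-T)*T + 20*r = -T² + 20*r)
(h(E(4, -4), 6) + 12)*(-6) = ((-1*(-4)² + 20*6) + 12)*(-6) = ((-1*16 + 120) + 12)*(-6) = ((-16 + 120) + 12)*(-6) = (104 + 12)*(-6) = 116*(-6) = -696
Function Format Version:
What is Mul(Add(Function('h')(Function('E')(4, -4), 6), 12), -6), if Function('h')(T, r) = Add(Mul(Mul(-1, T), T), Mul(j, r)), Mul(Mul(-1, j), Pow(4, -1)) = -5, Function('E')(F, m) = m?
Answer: -696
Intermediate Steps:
j = 20 (j = Mul(-4, -5) = 20)
Function('h')(T, r) = Add(Mul(-1, Pow(T, 2)), Mul(20, r)) (Function('h')(T, r) = Add(Mul(Mul(-1, T), T), Mul(20, r)) = Add(Mul(-1, Pow(T, 2)), Mul(20, r)))
Mul(Add(Function('h')(Function('E')(4, -4), 6), 12), -6) = Mul(Add(Add(Mul(-1, Pow(-4, 2)), Mul(20, 6)), 12), -6) = Mul(Add(Add(Mul(-1, 16), 120), 12), -6) = Mul(Add(Add(-16, 120), 12), -6) = Mul(Add(104, 12), -6) = Mul(116, -6) = -696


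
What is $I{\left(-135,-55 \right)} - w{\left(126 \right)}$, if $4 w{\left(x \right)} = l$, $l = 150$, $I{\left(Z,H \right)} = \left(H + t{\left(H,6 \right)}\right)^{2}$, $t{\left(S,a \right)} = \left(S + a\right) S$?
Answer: $\frac{13939125}{2} \approx 6.9696 \cdot 10^{6}$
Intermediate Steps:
$t{\left(S,a \right)} = S \left(S + a\right)$
$I{\left(Z,H \right)} = \left(H + H \left(6 + H\right)\right)^{2}$ ($I{\left(Z,H \right)} = \left(H + H \left(H + 6\right)\right)^{2} = \left(H + H \left(6 + H\right)\right)^{2}$)
$w{\left(x \right)} = \frac{75}{2}$ ($w{\left(x \right)} = \frac{1}{4} \cdot 150 = \frac{75}{2}$)
$I{\left(-135,-55 \right)} - w{\left(126 \right)} = \left(-55\right)^{2} \left(7 - 55\right)^{2} - \frac{75}{2} = 3025 \left(-48\right)^{2} - \frac{75}{2} = 3025 \cdot 2304 - \frac{75}{2} = 6969600 - \frac{75}{2} = \frac{13939125}{2}$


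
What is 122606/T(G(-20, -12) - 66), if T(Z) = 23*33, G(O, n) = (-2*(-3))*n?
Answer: 11146/69 ≈ 161.54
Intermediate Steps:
G(O, n) = 6*n
T(Z) = 759
122606/T(G(-20, -12) - 66) = 122606/759 = 122606*(1/759) = 11146/69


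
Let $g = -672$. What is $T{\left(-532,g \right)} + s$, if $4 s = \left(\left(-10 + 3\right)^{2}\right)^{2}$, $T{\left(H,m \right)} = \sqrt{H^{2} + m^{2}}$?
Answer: $\frac{2401}{4} + 28 \sqrt{937} \approx 1457.3$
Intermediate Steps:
$s = \frac{2401}{4}$ ($s = \frac{\left(\left(-10 + 3\right)^{2}\right)^{2}}{4} = \frac{\left(\left(-7\right)^{2}\right)^{2}}{4} = \frac{49^{2}}{4} = \frac{1}{4} \cdot 2401 = \frac{2401}{4} \approx 600.25$)
$T{\left(-532,g \right)} + s = \sqrt{\left(-532\right)^{2} + \left(-672\right)^{2}} + \frac{2401}{4} = \sqrt{283024 + 451584} + \frac{2401}{4} = \sqrt{734608} + \frac{2401}{4} = 28 \sqrt{937} + \frac{2401}{4} = \frac{2401}{4} + 28 \sqrt{937}$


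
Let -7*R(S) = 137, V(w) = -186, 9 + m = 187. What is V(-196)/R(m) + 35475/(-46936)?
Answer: 56250597/6430232 ≈ 8.7478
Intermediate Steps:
m = 178 (m = -9 + 187 = 178)
R(S) = -137/7 (R(S) = -⅐*137 = -137/7)
V(-196)/R(m) + 35475/(-46936) = -186/(-137/7) + 35475/(-46936) = -186*(-7/137) + 35475*(-1/46936) = 1302/137 - 35475/46936 = 56250597/6430232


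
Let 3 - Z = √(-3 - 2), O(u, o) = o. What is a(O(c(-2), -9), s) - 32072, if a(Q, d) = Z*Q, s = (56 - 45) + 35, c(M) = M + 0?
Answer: -32099 + 9*I*√5 ≈ -32099.0 + 20.125*I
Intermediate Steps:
c(M) = M
Z = 3 - I*√5 (Z = 3 - √(-3 - 2) = 3 - √(-5) = 3 - I*√5 ≈ 3.0 - 2.2361*I)
s = 46 (s = 11 + 35 = 46)
a(Q, d) = Q*(3 - I*√5) (a(Q, d) = (3 - I*√5)*Q = Q*(3 - I*√5))
a(O(c(-2), -9), s) - 32072 = -9*(3 - I*√5) - 32072 = (-27 + 9*I*√5) - 32072 = -32099 + 9*I*√5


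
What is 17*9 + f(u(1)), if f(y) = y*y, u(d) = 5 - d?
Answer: 169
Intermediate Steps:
f(y) = y²
17*9 + f(u(1)) = 17*9 + (5 - 1*1)² = 153 + (5 - 1)² = 153 + 4² = 153 + 16 = 169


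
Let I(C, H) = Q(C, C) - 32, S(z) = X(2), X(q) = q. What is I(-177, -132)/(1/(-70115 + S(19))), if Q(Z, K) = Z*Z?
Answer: -2194326561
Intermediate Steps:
Q(Z, K) = Z²
S(z) = 2
I(C, H) = -32 + C² (I(C, H) = C² - 32 = -32 + C²)
I(-177, -132)/(1/(-70115 + S(19))) = (-32 + (-177)²)/(1/(-70115 + 2)) = (-32 + 31329)/(1/(-70113)) = 31297/(-1/70113) = 31297*(-70113) = -2194326561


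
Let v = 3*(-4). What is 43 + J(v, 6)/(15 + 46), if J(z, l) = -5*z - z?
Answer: 2695/61 ≈ 44.180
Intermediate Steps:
v = -12
J(z, l) = -6*z
43 + J(v, 6)/(15 + 46) = 43 + (-6*(-12))/(15 + 46) = 43 + 72/61 = 2695/61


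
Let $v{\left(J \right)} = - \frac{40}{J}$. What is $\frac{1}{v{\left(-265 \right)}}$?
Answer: $\frac{53}{8} \approx 6.625$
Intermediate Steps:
$\frac{1}{v{\left(-265 \right)}} = \frac{1}{\left(-40\right) \frac{1}{-265}} = \frac{1}{\left(-40\right) \left(- \frac{1}{265}\right)} = \frac{1}{\frac{8}{53}} = \frac{53}{8}$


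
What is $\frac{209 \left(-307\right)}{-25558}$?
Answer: $\frac{64163}{25558} \approx 2.5105$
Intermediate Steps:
$\frac{209 \left(-307\right)}{-25558} = \left(-64163\right) \left(- \frac{1}{25558}\right) = \frac{64163}{25558}$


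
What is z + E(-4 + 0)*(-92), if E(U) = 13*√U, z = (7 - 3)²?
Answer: 16 - 2392*I ≈ 16.0 - 2392.0*I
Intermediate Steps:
z = 16 (z = 4² = 16)
z + E(-4 + 0)*(-92) = 16 + (13*√(-4 + 0))*(-92) = 16 + (13*√(-4))*(-92) = 16 + (13*(2*I))*(-92) = 16 + (26*I)*(-92) = 16 - 2392*I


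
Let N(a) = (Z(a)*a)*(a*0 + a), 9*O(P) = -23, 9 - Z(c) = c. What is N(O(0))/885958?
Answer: 27508/322931691 ≈ 8.5182e-5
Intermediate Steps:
Z(c) = 9 - c
O(P) = -23/9 (O(P) = (⅑)*(-23) = -23/9)
N(a) = a²*(9 - a) (N(a) = ((9 - a)*a)*(a*0 + a) = (a*(9 - a))*(0 + a) = (a*(9 - a))*a = a²*(9 - a))
N(O(0))/885958 = ((-23/9)²*(9 - 1*(-23/9)))/885958 = (529*(9 + 23/9)/81)*(1/885958) = ((529/81)*(104/9))*(1/885958) = (55016/729)*(1/885958) = 27508/322931691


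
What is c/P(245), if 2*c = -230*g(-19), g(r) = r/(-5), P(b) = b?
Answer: -437/245 ≈ -1.7837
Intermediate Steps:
g(r) = -r/5 (g(r) = r*(-⅕) = -r/5)
c = -437 (c = (-(-46)*(-19))/2 = (-230*19/5)/2 = (½)*(-874) = -437)
c/P(245) = -437/245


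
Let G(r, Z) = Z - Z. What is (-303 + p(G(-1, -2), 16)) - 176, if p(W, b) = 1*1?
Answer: -478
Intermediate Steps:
G(r, Z) = 0
p(W, b) = 1
(-303 + p(G(-1, -2), 16)) - 176 = (-303 + 1) - 176 = -302 - 176 = -478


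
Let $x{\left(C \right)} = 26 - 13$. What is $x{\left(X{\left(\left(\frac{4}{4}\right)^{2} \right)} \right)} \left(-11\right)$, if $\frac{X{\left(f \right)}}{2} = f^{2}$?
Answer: $-143$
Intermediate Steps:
$X{\left(f \right)} = 2 f^{2}$
$x{\left(C \right)} = 13$ ($x{\left(C \right)} = 26 - 13 = 13$)
$x{\left(X{\left(\left(\frac{4}{4}\right)^{2} \right)} \right)} \left(-11\right) = 13 \left(-11\right) = -143$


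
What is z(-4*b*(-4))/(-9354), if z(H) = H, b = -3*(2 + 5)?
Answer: 56/1559 ≈ 0.035920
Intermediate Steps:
b = -21 (b = -3*7 = -21)
z(-4*b*(-4))/(-9354) = (-4*(-21)*(-4))/(-9354) = (84*(-4))*(-1/9354) = -336*(-1/9354) = 56/1559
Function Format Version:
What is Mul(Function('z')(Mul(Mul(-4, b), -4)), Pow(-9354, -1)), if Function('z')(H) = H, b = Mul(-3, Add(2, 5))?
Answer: Rational(56, 1559) ≈ 0.035920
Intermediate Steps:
b = -21 (b = Mul(-3, 7) = -21)
Mul(Function('z')(Mul(Mul(-4, b), -4)), Pow(-9354, -1)) = Mul(Mul(Mul(-4, -21), -4), Pow(-9354, -1)) = Mul(Mul(84, -4), Rational(-1, 9354)) = Mul(-336, Rational(-1, 9354)) = Rational(56, 1559)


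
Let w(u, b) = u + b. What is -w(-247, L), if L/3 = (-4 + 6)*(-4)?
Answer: 271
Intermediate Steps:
L = -24 (L = 3*((-4 + 6)*(-4)) = 3*(2*(-4)) = 3*(-8) = -24)
w(u, b) = b + u
-w(-247, L) = -(-24 - 247) = -1*(-271) = 271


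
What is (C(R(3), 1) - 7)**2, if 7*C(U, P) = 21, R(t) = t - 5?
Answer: 16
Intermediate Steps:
R(t) = -5 + t
C(U, P) = 3 (C(U, P) = (1/7)*21 = 3)
(C(R(3), 1) - 7)**2 = (3 - 7)**2 = (-4)**2 = 16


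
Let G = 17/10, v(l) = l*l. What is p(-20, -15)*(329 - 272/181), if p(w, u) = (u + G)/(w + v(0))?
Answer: 7883841/36200 ≈ 217.79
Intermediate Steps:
v(l) = l²
G = 17/10 (G = 17*(⅒) = 17/10 ≈ 1.7000)
p(w, u) = (17/10 + u)/w (p(w, u) = (u + 17/10)/(w + 0²) = (17/10 + u)/(w + 0) = (17/10 + u)/w)
p(-20, -15)*(329 - 272/181) = ((17/10 - 15)/(-20))*(329 - 272/181) = (-1/20*(-133/10))*(329 - 272*1/181) = 133*(329 - 272/181)/200 = (133/200)*(59277/181) = 7883841/36200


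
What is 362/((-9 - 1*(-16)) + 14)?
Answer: 362/21 ≈ 17.238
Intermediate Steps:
362/((-9 - 1*(-16)) + 14) = 362/((-9 + 16) + 14) = 362/(7 + 14) = 362/21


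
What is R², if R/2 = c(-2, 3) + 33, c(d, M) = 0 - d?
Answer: 4900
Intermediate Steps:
c(d, M) = -d
R = 70 (R = 2*(-1*(-2) + 33) = 2*(2 + 33) = 2*35 = 70)
R² = 70² = 4900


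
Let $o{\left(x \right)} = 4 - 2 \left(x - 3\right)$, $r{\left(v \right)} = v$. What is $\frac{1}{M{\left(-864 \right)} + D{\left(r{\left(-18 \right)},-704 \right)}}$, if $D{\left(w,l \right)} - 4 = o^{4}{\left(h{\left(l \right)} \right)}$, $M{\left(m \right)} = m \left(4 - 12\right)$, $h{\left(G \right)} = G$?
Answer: $\frac{1}{4043011011092} \approx 2.4734 \cdot 10^{-13}$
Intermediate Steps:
$o{\left(x \right)} = 10 - 2 x$ ($o{\left(x \right)} = 4 - 2 \left(x - 3\right) = 4 - 2 \left(-3 + x\right) = 4 - \left(-6 + 2 x\right) = 10 - 2 x$)
$M{\left(m \right)} = - 8 m$ ($M{\left(m \right)} = m \left(-8\right) = - 8 m$)
$D{\left(w,l \right)} = 4 + \left(10 - 2 l\right)^{4}$
$\frac{1}{M{\left(-864 \right)} + D{\left(r{\left(-18 \right)},-704 \right)}} = \frac{1}{\left(-8\right) \left(-864\right) + \left(4 + 16 \left(-5 - 704\right)^{4}\right)} = \frac{1}{6912 + \left(4 + 16 \left(-709\right)^{4}\right)} = \frac{1}{6912 + \left(4 + 16 \cdot 252688187761\right)} = \frac{1}{6912 + \left(4 + 4043011004176\right)} = \frac{1}{6912 + 4043011004180} = \frac{1}{4043011011092}$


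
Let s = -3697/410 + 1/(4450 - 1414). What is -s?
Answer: 5611841/622380 ≈ 9.0167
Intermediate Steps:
s = -5611841/622380 (s = -3697*1/410 + 1/3036 = -3697/410 + 1/3036 = -5611841/622380 ≈ -9.0167)
-s = -1*(-5611841/622380) = 5611841/622380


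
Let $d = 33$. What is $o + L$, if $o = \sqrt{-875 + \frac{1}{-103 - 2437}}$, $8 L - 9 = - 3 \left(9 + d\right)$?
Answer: $- \frac{117}{8} + \frac{i \sqrt{1411288135}}{1270} \approx -14.625 + 29.58 i$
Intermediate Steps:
$L = - \frac{117}{8}$ ($L = \frac{9}{8} + \frac{\left(-3\right) \left(9 + 33\right)}{8} = \frac{9}{8} + \frac{\left(-3\right) 42}{8} = \frac{9}{8} + \frac{1}{8} \left(-126\right) = \frac{9}{8} - \frac{63}{4} = - \frac{117}{8} \approx -14.625$)
$o = \frac{i \sqrt{1411288135}}{1270}$ ($o = \sqrt{-875 + \frac{1}{-2540}} = \sqrt{-875 - \frac{1}{2540}} = \sqrt{- \frac{2222501}{2540}} = \frac{i \sqrt{1411288135}}{1270} \approx 29.58 i$)
$o + L = \frac{i \sqrt{1411288135}}{1270} - \frac{117}{8} = - \frac{117}{8} + \frac{i \sqrt{1411288135}}{1270}$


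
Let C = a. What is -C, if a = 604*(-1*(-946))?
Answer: -571384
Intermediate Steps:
a = 571384 (a = 604*946 = 571384)
C = 571384
-C = -1*571384 = -571384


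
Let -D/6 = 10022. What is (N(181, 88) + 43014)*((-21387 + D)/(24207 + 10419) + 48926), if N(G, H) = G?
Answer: 841076237145/398 ≈ 2.1133e+9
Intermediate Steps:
D = -60132 (D = -6*10022 = -60132)
(N(181, 88) + 43014)*((-21387 + D)/(24207 + 10419) + 48926) = (181 + 43014)*((-21387 - 60132)/(24207 + 10419) + 48926) = 43195*(-81519/34626 + 48926) = 43195*(-81519*1/34626 + 48926) = 43195*(-937/398 + 48926) = 43195*(19471611/398) = 841076237145/398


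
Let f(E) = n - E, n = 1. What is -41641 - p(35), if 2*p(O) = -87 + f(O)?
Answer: -83161/2 ≈ -41581.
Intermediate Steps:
f(E) = 1 - E
p(O) = -43 - O/2 (p(O) = (-87 + (1 - O))/2 = (-86 - O)/2 = -43 - O/2)
-41641 - p(35) = -41641 - (-43 - 1/2*35) = -41641 - (-43 - 35/2) = -41641 - 1*(-121/2) = -41641 + 121/2 = -83161/2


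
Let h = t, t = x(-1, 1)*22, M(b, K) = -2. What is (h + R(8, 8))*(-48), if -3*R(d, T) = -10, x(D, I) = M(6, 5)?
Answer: 1952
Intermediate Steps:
x(D, I) = -2
R(d, T) = 10/3 (R(d, T) = -1/3*(-10) = 10/3)
t = -44 (t = -2*22 = -44)
h = -44
(h + R(8, 8))*(-48) = (-44 + 10/3)*(-48) = -122/3*(-48) = 1952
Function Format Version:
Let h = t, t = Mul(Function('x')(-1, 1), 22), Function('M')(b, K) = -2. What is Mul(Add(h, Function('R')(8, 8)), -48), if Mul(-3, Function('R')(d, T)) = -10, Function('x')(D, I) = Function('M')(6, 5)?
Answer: 1952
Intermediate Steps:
Function('x')(D, I) = -2
Function('R')(d, T) = Rational(10, 3) (Function('R')(d, T) = Mul(Rational(-1, 3), -10) = Rational(10, 3))
t = -44 (t = Mul(-2, 22) = -44)
h = -44
Mul(Add(h, Function('R')(8, 8)), -48) = Mul(Add(-44, Rational(10, 3)), -48) = Mul(Rational(-122, 3), -48) = 1952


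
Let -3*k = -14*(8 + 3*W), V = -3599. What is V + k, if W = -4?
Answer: -10853/3 ≈ -3617.7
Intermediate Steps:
k = -56/3 (k = -(-14)*(8 + 3*(-4))/3 = -(-14)*(8 - 12)/3 = -(-14)*(-4)/3 = -⅓*56 = -56/3 ≈ -18.667)
V + k = -3599 - 56/3 = -10853/3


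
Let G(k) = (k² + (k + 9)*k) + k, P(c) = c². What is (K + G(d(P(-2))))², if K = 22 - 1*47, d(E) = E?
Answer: 2209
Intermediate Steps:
K = -25 (K = 22 - 47 = -25)
G(k) = k + k² + k*(9 + k) (G(k) = (k² + (9 + k)*k) + k = (k² + k*(9 + k)) + k = k + k² + k*(9 + k))
(K + G(d(P(-2))))² = (-25 + 2*(-2)²*(5 + (-2)²))² = (-25 + 2*4*(5 + 4))² = (-25 + 2*4*9)² = (-25 + 72)² = 47² = 2209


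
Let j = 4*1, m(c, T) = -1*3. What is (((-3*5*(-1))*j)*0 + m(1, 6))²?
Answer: 9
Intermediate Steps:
m(c, T) = -3
j = 4
(((-3*5*(-1))*j)*0 + m(1, 6))² = (((-3*5*(-1))*4)*0 - 3)² = ((-15*(-1)*4)*0 - 3)² = ((15*4)*0 - 3)² = (60*0 - 3)² = (0 - 3)² = (-3)² = 9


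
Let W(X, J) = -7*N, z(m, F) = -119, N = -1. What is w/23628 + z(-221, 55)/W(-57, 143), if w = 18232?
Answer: -95861/5907 ≈ -16.228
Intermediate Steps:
W(X, J) = 7 (W(X, J) = -7*(-1) = 7)
w/23628 + z(-221, 55)/W(-57, 143) = 18232/23628 - 119/7 = 18232*(1/23628) - 119*1/7 = 4558/5907 - 17 = -95861/5907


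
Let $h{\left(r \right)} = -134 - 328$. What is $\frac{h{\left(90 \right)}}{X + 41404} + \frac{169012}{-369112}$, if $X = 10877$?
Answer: $- \frac{699491}{1498722} \approx -0.46672$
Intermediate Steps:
$h{\left(r \right)} = -462$
$\frac{h{\left(90 \right)}}{X + 41404} + \frac{169012}{-369112} = - \frac{462}{10877 + 41404} + \frac{169012}{-369112} = - \frac{462}{52281} + 169012 \left(- \frac{1}{369112}\right) = \left(-462\right) \frac{1}{52281} - \frac{1457}{3182} = - \frac{154}{17427} - \frac{1457}{3182} = - \frac{699491}{1498722}$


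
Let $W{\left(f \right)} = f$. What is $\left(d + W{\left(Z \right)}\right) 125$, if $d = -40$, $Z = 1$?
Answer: $-4875$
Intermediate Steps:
$\left(d + W{\left(Z \right)}\right) 125 = \left(-40 + 1\right) 125 = \left(-39\right) 125 = -4875$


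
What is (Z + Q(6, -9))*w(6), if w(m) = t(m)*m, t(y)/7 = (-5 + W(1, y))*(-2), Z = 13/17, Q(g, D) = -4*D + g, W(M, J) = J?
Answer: -61068/17 ≈ -3592.2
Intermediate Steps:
Q(g, D) = g - 4*D
Z = 13/17 (Z = 13*(1/17) = 13/17 ≈ 0.76471)
t(y) = 70 - 14*y (t(y) = 7*((-5 + y)*(-2)) = 7*(10 - 2*y) = 70 - 14*y)
w(m) = m*(70 - 14*m) (w(m) = (70 - 14*m)*m = m*(70 - 14*m))
(Z + Q(6, -9))*w(6) = (13/17 + (6 - 4*(-9)))*(14*6*(5 - 1*6)) = (13/17 + (6 + 36))*(14*6*(5 - 6)) = (13/17 + 42)*(14*6*(-1)) = (727/17)*(-84) = -61068/17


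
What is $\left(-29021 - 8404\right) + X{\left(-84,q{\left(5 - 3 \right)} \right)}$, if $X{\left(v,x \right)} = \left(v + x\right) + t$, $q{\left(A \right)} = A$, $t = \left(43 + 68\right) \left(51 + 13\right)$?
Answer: $-30403$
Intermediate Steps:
$t = 7104$ ($t = 111 \cdot 64 = 7104$)
$X{\left(v,x \right)} = 7104 + v + x$ ($X{\left(v,x \right)} = \left(v + x\right) + 7104 = 7104 + v + x$)
$\left(-29021 - 8404\right) + X{\left(-84,q{\left(5 - 3 \right)} \right)} = \left(-29021 - 8404\right) + \left(7104 - 84 + \left(5 - 3\right)\right) = -37425 + \left(7104 - 84 + 2\right) = -37425 + 7022 = -30403$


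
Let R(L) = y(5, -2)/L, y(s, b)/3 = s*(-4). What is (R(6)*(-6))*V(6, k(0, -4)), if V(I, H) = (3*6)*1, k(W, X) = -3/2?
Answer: 1080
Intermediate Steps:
k(W, X) = -3/2
y(s, b) = -12*s (y(s, b) = 3*(s*(-4)) = 3*(-4*s) = -12*s)
R(L) = -60/L (R(L) = (-12*5)/L = -60/L)
V(I, H) = 18 (V(I, H) = 18*1 = 18)
(R(6)*(-6))*V(6, k(0, -4)) = (-60/6*(-6))*18 = (-60*1/6*(-6))*18 = -10*(-6)*18 = 60*18 = 1080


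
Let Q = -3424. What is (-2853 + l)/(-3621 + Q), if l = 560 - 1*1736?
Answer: 4029/7045 ≈ 0.57189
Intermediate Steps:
l = -1176 (l = 560 - 1736 = -1176)
(-2853 + l)/(-3621 + Q) = (-2853 - 1176)/(-3621 - 3424) = -4029/(-7045) = -4029*(-1/7045) = 4029/7045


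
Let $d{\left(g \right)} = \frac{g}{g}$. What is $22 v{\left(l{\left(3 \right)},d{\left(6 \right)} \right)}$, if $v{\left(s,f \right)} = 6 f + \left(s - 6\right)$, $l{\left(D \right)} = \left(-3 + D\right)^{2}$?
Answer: $0$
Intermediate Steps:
$d{\left(g \right)} = 1$
$v{\left(s,f \right)} = -6 + s + 6 f$ ($v{\left(s,f \right)} = 6 f + \left(s - 6\right) = 6 f + \left(-6 + s\right) = -6 + s + 6 f$)
$22 v{\left(l{\left(3 \right)},d{\left(6 \right)} \right)} = 22 \left(-6 + \left(-3 + 3\right)^{2} + 6 \cdot 1\right) = 22 \left(-6 + 0^{2} + 6\right) = 22 \left(-6 + 0 + 6\right) = 22 \cdot 0 = 0$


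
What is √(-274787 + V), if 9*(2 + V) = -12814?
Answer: I*√2485915/3 ≈ 525.56*I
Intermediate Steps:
V = -12832/9 (V = -2 + (⅑)*(-12814) = -2 - 12814/9 = -12832/9 ≈ -1425.8)
√(-274787 + V) = √(-274787 - 12832/9) = √(-2485915/9) = I*√2485915/3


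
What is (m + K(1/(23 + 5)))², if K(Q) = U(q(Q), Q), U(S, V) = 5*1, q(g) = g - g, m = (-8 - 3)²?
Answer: 15876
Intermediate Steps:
m = 121 (m = (-11)² = 121)
q(g) = 0
U(S, V) = 5
K(Q) = 5
(m + K(1/(23 + 5)))² = (121 + 5)² = 126² = 15876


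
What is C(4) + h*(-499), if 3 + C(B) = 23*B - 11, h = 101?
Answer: -50321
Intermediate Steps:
C(B) = -14 + 23*B (C(B) = -3 + (23*B - 11) = -3 + (-11 + 23*B) = -14 + 23*B)
C(4) + h*(-499) = (-14 + 23*4) + 101*(-499) = (-14 + 92) - 50399 = 78 - 50399 = -50321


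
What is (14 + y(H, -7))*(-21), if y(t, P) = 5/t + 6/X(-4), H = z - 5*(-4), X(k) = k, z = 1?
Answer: -535/2 ≈ -267.50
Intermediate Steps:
H = 21 (H = 1 - 5*(-4) = 1 + 20 = 21)
y(t, P) = -3/2 + 5/t (y(t, P) = 5/t + 6/(-4) = 5/t + 6*(-1/4) = 5/t - 3/2 = -3/2 + 5/t)
(14 + y(H, -7))*(-21) = (14 + (-3/2 + 5/21))*(-21) = (14 - 53/42)*(-21) = (535/42)*(-21) = -535/2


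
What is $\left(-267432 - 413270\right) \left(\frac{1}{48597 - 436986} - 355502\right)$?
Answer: $\frac{93986612362247858}{388389} \approx 2.4199 \cdot 10^{11}$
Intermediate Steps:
$\left(-267432 - 413270\right) \left(\frac{1}{48597 - 436986} - 355502\right) = - 680702 \left(\frac{1}{-388389} - 355502\right) = - 680702 \left(- \frac{1}{388389} - 355502\right) = \left(-680702\right) \left(- \frac{138073066279}{388389}\right) = \frac{93986612362247858}{388389}$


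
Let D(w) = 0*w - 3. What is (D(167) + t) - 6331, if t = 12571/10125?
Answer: -64119179/10125 ≈ -6332.8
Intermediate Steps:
D(w) = -3 (D(w) = 0 - 3 = -3)
t = 12571/10125 (t = 12571*(1/10125) = 12571/10125 ≈ 1.2416)
(D(167) + t) - 6331 = (-3 + 12571/10125) - 6331 = -17804/10125 - 6331 = -64119179/10125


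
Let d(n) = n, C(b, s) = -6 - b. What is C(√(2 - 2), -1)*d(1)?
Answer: -6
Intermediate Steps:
C(√(2 - 2), -1)*d(1) = (-6 - √(2 - 2))*1 = (-6 - √0)*1 = (-6 - 1*0)*1 = (-6 + 0)*1 = -6*1 = -6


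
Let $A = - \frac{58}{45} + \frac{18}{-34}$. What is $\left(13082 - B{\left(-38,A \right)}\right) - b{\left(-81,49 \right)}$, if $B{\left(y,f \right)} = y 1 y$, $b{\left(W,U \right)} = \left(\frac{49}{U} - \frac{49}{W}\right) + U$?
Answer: $\frac{938579}{81} \approx 11587.0$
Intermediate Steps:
$A = - \frac{1391}{765}$ ($A = \left(-58\right) \frac{1}{45} + 18 \left(- \frac{1}{34}\right) = - \frac{58}{45} - \frac{9}{17} = - \frac{1391}{765} \approx -1.8183$)
$b{\left(W,U \right)} = U - \frac{49}{W} + \frac{49}{U}$ ($b{\left(W,U \right)} = \left(- \frac{49}{W} + \frac{49}{U}\right) + U = U - \frac{49}{W} + \frac{49}{U}$)
$B{\left(y,f \right)} = y^{2}$ ($B{\left(y,f \right)} = y y = y^{2}$)
$\left(13082 - B{\left(-38,A \right)}\right) - b{\left(-81,49 \right)} = \left(13082 - \left(-38\right)^{2}\right) - \left(49 - \frac{49}{-81} + \frac{49}{49}\right) = \left(13082 - 1444\right) - \left(49 - - \frac{49}{81} + 49 \cdot \frac{1}{49}\right) = \left(13082 - 1444\right) - \left(49 + \frac{49}{81} + 1\right) = 11638 - \frac{4099}{81} = \frac{938579}{81}$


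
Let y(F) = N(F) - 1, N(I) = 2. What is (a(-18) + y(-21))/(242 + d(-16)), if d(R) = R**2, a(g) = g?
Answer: -17/498 ≈ -0.034137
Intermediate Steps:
y(F) = 1 (y(F) = 2 - 1 = 1)
(a(-18) + y(-21))/(242 + d(-16)) = (-18 + 1)/(242 + (-16)**2) = -17/(242 + 256) = -17/498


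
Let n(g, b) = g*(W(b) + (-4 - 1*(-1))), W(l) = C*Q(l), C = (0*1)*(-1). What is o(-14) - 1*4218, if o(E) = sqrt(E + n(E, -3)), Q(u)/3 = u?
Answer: -4218 + 2*sqrt(7) ≈ -4212.7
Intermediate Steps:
Q(u) = 3*u
C = 0 (C = 0*(-1) = 0)
W(l) = 0 (W(l) = 0*(3*l) = 0)
n(g, b) = -3*g (n(g, b) = g*(0 + (-4 - 1*(-1))) = g*(0 + (-4 + 1)) = g*(0 - 3) = g*(-3) = -3*g)
o(E) = sqrt(2)*sqrt(-E) (o(E) = sqrt(E - 3*E) = sqrt(-2*E) = sqrt(2)*sqrt(-E))
o(-14) - 1*4218 = sqrt(2)*sqrt(-1*(-14)) - 1*4218 = sqrt(2)*sqrt(14) - 4218 = 2*sqrt(7) - 4218 = -4218 + 2*sqrt(7)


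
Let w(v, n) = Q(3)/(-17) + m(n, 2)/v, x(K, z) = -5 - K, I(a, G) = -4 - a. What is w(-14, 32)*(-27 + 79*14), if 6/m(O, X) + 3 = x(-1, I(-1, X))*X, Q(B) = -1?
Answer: 138112/1309 ≈ 105.51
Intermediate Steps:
m(O, X) = 6/(-3 - 4*X) (m(O, X) = 6/(-3 + (-5 - 1*(-1))*X) = 6/(-3 + (-5 + 1)*X) = 6/(-3 - 4*X))
w(v, n) = 1/17 - 6/(11*v) (w(v, n) = -1/(-17) + (-6/(3 + 4*2))/v = -1*(-1/17) + (-6/(3 + 8))/v = 1/17 + (-6/11)/v = 1/17 + (-6*1/11)/v = 1/17 - 6/(11*v))
w(-14, 32)*(-27 + 79*14) = ((1/187)*(-102 + 11*(-14))/(-14))*(-27 + 79*14) = ((1/187)*(-1/14)*(-102 - 154))*(-27 + 1106) = ((1/187)*(-1/14)*(-256))*1079 = (128/1309)*1079 = 138112/1309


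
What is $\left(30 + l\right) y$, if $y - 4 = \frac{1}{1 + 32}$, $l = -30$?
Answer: $0$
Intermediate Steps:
$y = \frac{133}{33}$ ($y = 4 + \frac{1}{1 + 32} = 4 + \frac{1}{33} = \frac{133}{33} \approx 4.0303$)
$\left(30 + l\right) y = \left(30 - 30\right) \frac{133}{33} = 0 \cdot \frac{133}{33} = 0$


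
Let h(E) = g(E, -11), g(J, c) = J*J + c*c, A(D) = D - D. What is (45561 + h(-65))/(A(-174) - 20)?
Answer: -49907/20 ≈ -2495.4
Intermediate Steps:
A(D) = 0
g(J, c) = J² + c²
h(E) = 121 + E² (h(E) = E² + (-11)² = E² + 121 = 121 + E²)
(45561 + h(-65))/(A(-174) - 20) = (45561 + (121 + (-65)²))/(0 - 20) = (45561 + (121 + 4225))/(-20) = (45561 + 4346)*(-1/20) = 49907*(-1/20) = -49907/20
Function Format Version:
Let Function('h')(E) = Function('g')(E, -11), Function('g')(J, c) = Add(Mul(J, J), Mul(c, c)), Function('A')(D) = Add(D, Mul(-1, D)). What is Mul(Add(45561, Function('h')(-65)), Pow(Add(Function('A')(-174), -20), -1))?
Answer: Rational(-49907, 20) ≈ -2495.4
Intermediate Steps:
Function('A')(D) = 0
Function('g')(J, c) = Add(Pow(J, 2), Pow(c, 2))
Function('h')(E) = Add(121, Pow(E, 2)) (Function('h')(E) = Add(Pow(E, 2), Pow(-11, 2)) = Add(Pow(E, 2), 121) = Add(121, Pow(E, 2)))
Mul(Add(45561, Function('h')(-65)), Pow(Add(Function('A')(-174), -20), -1)) = Mul(Add(45561, Add(121, Pow(-65, 2))), Pow(Add(0, -20), -1)) = Mul(Add(45561, Add(121, 4225)), Pow(-20, -1)) = Mul(Add(45561, 4346), Rational(-1, 20)) = Mul(49907, Rational(-1, 20)) = Rational(-49907, 20)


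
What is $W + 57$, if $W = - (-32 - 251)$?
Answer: $340$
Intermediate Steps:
$W = 283$ ($W = - (-32 - 251) = \left(-1\right) \left(-283\right) = 283$)
$W + 57 = 283 + 57 = 340$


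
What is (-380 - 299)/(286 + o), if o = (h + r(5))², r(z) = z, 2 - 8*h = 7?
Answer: -43456/19529 ≈ -2.2252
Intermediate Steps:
h = -5/8 (h = ¼ - ⅛*7 = ¼ - 7/8 = -5/8 ≈ -0.62500)
o = 1225/64 (o = (-5/8 + 5)² = (35/8)² = 1225/64 ≈ 19.141)
(-380 - 299)/(286 + o) = (-380 - 299)/(286 + 1225/64) = -679/19529/64 = -679*64/19529 = -43456/19529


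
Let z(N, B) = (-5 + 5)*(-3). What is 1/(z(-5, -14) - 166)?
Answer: -1/166 ≈ -0.0060241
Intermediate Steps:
z(N, B) = 0 (z(N, B) = 0*(-3) = 0)
1/(z(-5, -14) - 166) = 1/(0 - 166) = 1/(-166) = -1/166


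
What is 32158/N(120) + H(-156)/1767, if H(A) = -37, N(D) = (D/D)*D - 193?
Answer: -56825887/128991 ≈ -440.54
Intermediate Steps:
N(D) = -193 + D (N(D) = 1*D - 193 = D - 193 = -193 + D)
32158/N(120) + H(-156)/1767 = 32158/(-193 + 120) - 37/1767 = 32158/(-73) - 37*1/1767 = 32158*(-1/73) - 37/1767 = -32158/73 - 37/1767 = -56825887/128991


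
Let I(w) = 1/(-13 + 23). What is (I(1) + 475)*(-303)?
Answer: -1439553/10 ≈ -1.4396e+5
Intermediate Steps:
I(w) = ⅒ (I(w) = 1/10 = ⅒)
(I(1) + 475)*(-303) = (⅒ + 475)*(-303) = (4751/10)*(-303) = -1439553/10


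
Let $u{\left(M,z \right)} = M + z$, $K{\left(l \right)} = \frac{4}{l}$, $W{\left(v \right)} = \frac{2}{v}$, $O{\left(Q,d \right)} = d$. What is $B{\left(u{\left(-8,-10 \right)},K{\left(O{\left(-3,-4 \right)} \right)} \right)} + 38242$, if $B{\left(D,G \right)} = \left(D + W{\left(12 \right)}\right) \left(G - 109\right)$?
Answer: $\frac{120611}{3} \approx 40204.0$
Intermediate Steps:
$B{\left(D,G \right)} = \left(-109 + G\right) \left(\frac{1}{6} + D\right)$ ($B{\left(D,G \right)} = \left(D + \frac{2}{12}\right) \left(G - 109\right) = \left(D + 2 \cdot \frac{1}{12}\right) \left(-109 + G\right) = \left(D + \frac{1}{6}\right) \left(-109 + G\right) = \left(\frac{1}{6} + D\right) \left(-109 + G\right) = \left(-109 + G\right) \left(\frac{1}{6} + D\right)$)
$B{\left(u{\left(-8,-10 \right)},K{\left(O{\left(-3,-4 \right)} \right)} \right)} + 38242 = \left(- \frac{109}{6} - 109 \left(-8 - 10\right) + \frac{4 \frac{1}{-4}}{6} + \left(-8 - 10\right) \frac{4}{-4}\right) + 38242 = \left(- \frac{109}{6} - -1962 + \frac{4 \left(- \frac{1}{4}\right)}{6} - 18 \cdot 4 \left(- \frac{1}{4}\right)\right) + 38242 = \left(- \frac{109}{6} + 1962 + \frac{1}{6} \left(-1\right) - -18\right) + 38242 = \left(- \frac{109}{6} + 1962 - \frac{1}{6} + 18\right) + 38242 = \frac{5885}{3} + 38242 = \frac{120611}{3}$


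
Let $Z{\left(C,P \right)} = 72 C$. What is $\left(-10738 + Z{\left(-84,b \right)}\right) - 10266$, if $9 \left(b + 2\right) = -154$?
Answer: $-27052$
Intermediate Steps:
$b = - \frac{172}{9}$ ($b = -2 + \frac{1}{9} \left(-154\right) = -2 - \frac{154}{9} = - \frac{172}{9} \approx -19.111$)
$\left(-10738 + Z{\left(-84,b \right)}\right) - 10266 = \left(-10738 + 72 \left(-84\right)\right) - 10266 = \left(-10738 - 6048\right) - 10266 = -16786 - 10266 = -27052$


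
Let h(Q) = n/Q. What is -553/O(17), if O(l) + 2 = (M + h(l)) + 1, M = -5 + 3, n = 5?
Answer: 9401/46 ≈ 204.37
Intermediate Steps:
M = -2
h(Q) = 5/Q
O(l) = -3 + 5/l (O(l) = -2 + ((-2 + 5/l) + 1) = -2 + (-1 + 5/l) = -3 + 5/l)
-553/O(17) = -553/(-3 + 5/17) = -553/(-46/17) = -553*(-17/46) = 9401/46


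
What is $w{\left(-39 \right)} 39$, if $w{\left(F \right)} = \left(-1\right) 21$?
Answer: $-819$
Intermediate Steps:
$w{\left(F \right)} = -21$
$w{\left(-39 \right)} 39 = \left(-21\right) 39 = -819$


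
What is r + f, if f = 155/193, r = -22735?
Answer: -4387700/193 ≈ -22734.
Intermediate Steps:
f = 155/193 (f = 155*(1/193) = 155/193 ≈ 0.80311)
r + f = -22735 + 155/193 = -4387700/193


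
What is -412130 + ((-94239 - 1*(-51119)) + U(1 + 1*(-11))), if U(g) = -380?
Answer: -455630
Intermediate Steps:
-412130 + ((-94239 - 1*(-51119)) + U(1 + 1*(-11))) = -412130 + ((-94239 - 1*(-51119)) - 380) = -412130 + ((-94239 + 51119) - 380) = -412130 + (-43120 - 380) = -412130 - 43500 = -455630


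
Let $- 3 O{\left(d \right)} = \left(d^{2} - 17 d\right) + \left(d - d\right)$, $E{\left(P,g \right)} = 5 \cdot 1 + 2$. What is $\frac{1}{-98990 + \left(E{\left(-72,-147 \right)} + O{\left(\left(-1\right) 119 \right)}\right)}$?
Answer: $- \frac{3}{313133} \approx -9.5806 \cdot 10^{-6}$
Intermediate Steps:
$E{\left(P,g \right)} = 7$ ($E{\left(P,g \right)} = 5 + 2 = 7$)
$O{\left(d \right)} = - \frac{d^{2}}{3} + \frac{17 d}{3}$ ($O{\left(d \right)} = - \frac{\left(d^{2} - 17 d\right) + \left(d - d\right)}{3} = - \frac{\left(d^{2} - 17 d\right) + 0}{3} = - \frac{d^{2} - 17 d}{3} = - \frac{d^{2}}{3} + \frac{17 d}{3}$)
$\frac{1}{-98990 + \left(E{\left(-72,-147 \right)} + O{\left(\left(-1\right) 119 \right)}\right)} = \frac{1}{-98990 + \left(7 + \frac{\left(-1\right) 119 \left(17 - \left(-1\right) 119\right)}{3}\right)} = \frac{1}{-98990 + \left(7 + \frac{1}{3} \left(-119\right) \left(17 - -119\right)\right)} = \frac{1}{-98990 + \left(7 + \frac{1}{3} \left(-119\right) \left(17 + 119\right)\right)} = \frac{1}{-98990 + \left(7 + \frac{1}{3} \left(-119\right) 136\right)} = \frac{1}{-98990 + \left(7 - \frac{16184}{3}\right)} = \frac{1}{-98990 - \frac{16163}{3}} = \frac{1}{- \frac{313133}{3}} = - \frac{3}{313133}$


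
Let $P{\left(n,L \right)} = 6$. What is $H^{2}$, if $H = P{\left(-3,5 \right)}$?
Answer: $36$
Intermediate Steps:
$H = 6$
$H^{2} = 6^{2} = 36$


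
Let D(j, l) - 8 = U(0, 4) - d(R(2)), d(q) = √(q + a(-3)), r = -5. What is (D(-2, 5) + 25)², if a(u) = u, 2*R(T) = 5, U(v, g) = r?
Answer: (56 - I*√2)²/4 ≈ 783.5 - 39.598*I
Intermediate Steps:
U(v, g) = -5
R(T) = 5/2 (R(T) = (½)*5 = 5/2)
d(q) = √(-3 + q) (d(q) = √(q - 3) = √(-3 + q))
D(j, l) = 3 - I*√2/2 (D(j, l) = 8 + (-5 - √(-3 + 5/2)) = 8 + (-5 - √(-½)) = 8 + (-5 - I*√2/2) = 3 - I*√2/2)
(D(-2, 5) + 25)² = ((3 - I*√2/2) + 25)² = (28 - I*√2/2)²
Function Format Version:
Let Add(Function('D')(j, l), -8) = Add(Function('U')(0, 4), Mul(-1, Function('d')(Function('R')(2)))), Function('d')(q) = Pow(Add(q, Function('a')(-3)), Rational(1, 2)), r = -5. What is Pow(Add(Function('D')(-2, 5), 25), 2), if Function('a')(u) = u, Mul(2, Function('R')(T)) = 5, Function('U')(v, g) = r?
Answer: Mul(Rational(1, 4), Pow(Add(56, Mul(-1, I, Pow(2, Rational(1, 2)))), 2)) ≈ Add(783.50, Mul(-39.598, I))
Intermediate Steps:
Function('U')(v, g) = -5
Function('R')(T) = Rational(5, 2) (Function('R')(T) = Mul(Rational(1, 2), 5) = Rational(5, 2))
Function('d')(q) = Pow(Add(-3, q), Rational(1, 2)) (Function('d')(q) = Pow(Add(q, -3), Rational(1, 2)) = Pow(Add(-3, q), Rational(1, 2)))
Function('D')(j, l) = Add(3, Mul(Rational(-1, 2), I, Pow(2, Rational(1, 2)))) (Function('D')(j, l) = Add(8, Add(-5, Mul(-1, Pow(Add(-3, Rational(5, 2)), Rational(1, 2))))) = Add(8, Add(-5, Mul(-1, Pow(Rational(-1, 2), Rational(1, 2))))) = Add(8, Add(-5, Mul(-1, Mul(Rational(1, 2), I, Pow(2, Rational(1, 2)))))) = Add(8, Add(-5, Mul(Rational(-1, 2), I, Pow(2, Rational(1, 2))))) = Add(3, Mul(Rational(-1, 2), I, Pow(2, Rational(1, 2)))))
Pow(Add(Function('D')(-2, 5), 25), 2) = Pow(Add(Add(3, Mul(Rational(-1, 2), I, Pow(2, Rational(1, 2)))), 25), 2) = Pow(Add(28, Mul(Rational(-1, 2), I, Pow(2, Rational(1, 2)))), 2)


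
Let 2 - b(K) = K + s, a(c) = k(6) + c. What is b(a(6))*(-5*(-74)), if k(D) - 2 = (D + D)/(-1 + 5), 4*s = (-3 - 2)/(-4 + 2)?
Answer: -14245/4 ≈ -3561.3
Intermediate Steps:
s = 5/8 (s = ((-3 - 2)/(-4 + 2))/4 = (-5/(-2))/4 = (-5*(-½))/4 = (¼)*(5/2) = 5/8 ≈ 0.62500)
k(D) = 2 + D/2 (k(D) = 2 + (D + D)/(-1 + 5) = 2 + (2*D)/4 = 2 + (2*D)*(¼) = 2 + D/2)
a(c) = 5 + c (a(c) = (2 + (½)*6) + c = (2 + 3) + c = 5 + c)
b(K) = 11/8 - K (b(K) = 2 - (K + 5/8) = 2 - (5/8 + K) = 2 + (-5/8 - K) = 11/8 - K)
b(a(6))*(-5*(-74)) = (11/8 - (5 + 6))*(-5*(-74)) = (11/8 - 1*11)*370 = (11/8 - 11)*370 = -77/8*370 = -14245/4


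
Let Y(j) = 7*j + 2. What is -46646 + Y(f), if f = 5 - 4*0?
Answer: -46609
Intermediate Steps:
f = 5 (f = 5 + 0 = 5)
Y(j) = 2 + 7*j
-46646 + Y(f) = -46646 + (2 + 7*5) = -46646 + (2 + 35) = -46646 + 37 = -46609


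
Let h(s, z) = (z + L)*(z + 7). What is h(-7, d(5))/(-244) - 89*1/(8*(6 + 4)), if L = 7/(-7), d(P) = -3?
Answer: -5109/4880 ≈ -1.0469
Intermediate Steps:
L = -1 (L = 7*(-⅐) = -1)
h(s, z) = (-1 + z)*(7 + z) (h(s, z) = (z - 1)*(z + 7) = (-1 + z)*(7 + z))
h(-7, d(5))/(-244) - 89*1/(8*(6 + 4)) = (-7 + (-3)² + 6*(-3))/(-244) - 89*1/(8*(6 + 4)) = (-7 + 9 - 18)*(-1/244) - 89/(8*10) = -16*(-1/244) - 89/80 = 4/61 - 89*1/80 = 4/61 - 89/80 = -5109/4880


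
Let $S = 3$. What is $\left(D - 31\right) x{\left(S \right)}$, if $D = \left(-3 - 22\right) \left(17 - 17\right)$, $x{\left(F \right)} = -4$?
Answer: $124$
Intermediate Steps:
$D = 0$ ($D = \left(-25\right) 0 = 0$)
$\left(D - 31\right) x{\left(S \right)} = \left(0 - 31\right) \left(-4\right) = \left(-31\right) \left(-4\right) = 124$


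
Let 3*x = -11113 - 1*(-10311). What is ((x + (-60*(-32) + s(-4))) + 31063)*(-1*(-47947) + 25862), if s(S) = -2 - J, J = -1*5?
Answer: 2414932068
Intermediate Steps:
J = -5
s(S) = 3 (s(S) = -2 - 1*(-5) = -2 + 5 = 3)
x = -802/3 (x = (-11113 - 1*(-10311))/3 = (-11113 + 10311)/3 = (⅓)*(-802) = -802/3 ≈ -267.33)
((x + (-60*(-32) + s(-4))) + 31063)*(-1*(-47947) + 25862) = ((-802/3 + (-60*(-32) + 3)) + 31063)*(-1*(-47947) + 25862) = ((-802/3 + (1920 + 3)) + 31063)*(47947 + 25862) = ((-802/3 + 1923) + 31063)*73809 = (4967/3 + 31063)*73809 = (98156/3)*73809 = 2414932068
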